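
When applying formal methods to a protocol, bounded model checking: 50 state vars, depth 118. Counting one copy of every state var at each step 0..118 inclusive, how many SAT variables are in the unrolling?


BMC unrolls to depth k, creating one copy of each state var for steps 0..k.
Step count = 118 + 1 = 119 (steps 0 through 118)
Vars per step = 50
Total = 50 * 119 = 5950

5950


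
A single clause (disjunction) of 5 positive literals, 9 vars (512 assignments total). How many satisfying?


Step 1: Total=2^9=512
Step 2: Unsat when all 5 false: 2^4=16
Step 3: Sat=512-16=496

496


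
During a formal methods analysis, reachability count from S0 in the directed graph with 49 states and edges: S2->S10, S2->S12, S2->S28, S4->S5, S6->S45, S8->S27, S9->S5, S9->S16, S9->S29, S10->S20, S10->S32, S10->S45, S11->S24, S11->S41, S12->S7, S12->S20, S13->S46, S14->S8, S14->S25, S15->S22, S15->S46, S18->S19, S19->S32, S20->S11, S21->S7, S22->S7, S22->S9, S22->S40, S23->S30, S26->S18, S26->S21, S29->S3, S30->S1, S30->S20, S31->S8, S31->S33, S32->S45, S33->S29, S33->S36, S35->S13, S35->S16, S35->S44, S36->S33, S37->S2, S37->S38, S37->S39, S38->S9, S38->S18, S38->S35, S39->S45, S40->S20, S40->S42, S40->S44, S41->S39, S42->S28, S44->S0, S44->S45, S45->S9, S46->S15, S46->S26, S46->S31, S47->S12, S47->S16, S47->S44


BFS from S0:
  layer 0: {S0}
Reachable set: {S0}
Count = 1

1


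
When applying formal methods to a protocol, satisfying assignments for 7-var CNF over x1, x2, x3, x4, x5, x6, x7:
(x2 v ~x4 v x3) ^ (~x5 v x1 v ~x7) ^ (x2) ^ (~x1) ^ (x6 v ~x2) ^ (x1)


CNF with 6 clauses over 7 vars (128 assignments).
An assignment satisfies CNF iff every clause has >=1 true literal.
Check each row (bits = x1,x2,x3,x4,x5,x6,x7; clause T/F shown):
  row 0 [0000000]: clauses=TTFTTF -> 0
  row 1 [0000001]: clauses=TTFTTF -> 0
  row 2 [0000010]: clauses=TTFTTF -> 0
  row 3 [0000011]: clauses=TTFTTF -> 0
  row 4 [0000100]: clauses=TTFTTF -> 0
  (every remaining row is evaluated the same way; all 128 results are listed next)
Full result column, 8 rows per line (x1,x2,x3,x4 fixed per line; x5,x6,x7 runs 000..111 left to right):
  rows 0-7 [x1,x2,x3,x4=0000]: 00000000  (ones: 0)
  rows 8-15 [x1,x2,x3,x4=0001]: 00000000  (ones: 0)
  rows 16-23 [x1,x2,x3,x4=0010]: 00000000  (ones: 0)
  rows 24-31 [x1,x2,x3,x4=0011]: 00000000  (ones: 0)
  rows 32-39 [x1,x2,x3,x4=0100]: 00000000  (ones: 0)
  rows 40-47 [x1,x2,x3,x4=0101]: 00000000  (ones: 0)
  rows 48-55 [x1,x2,x3,x4=0110]: 00000000  (ones: 0)
  rows 56-63 [x1,x2,x3,x4=0111]: 00000000  (ones: 0)
  rows 64-71 [x1,x2,x3,x4=1000]: 00000000  (ones: 0)
  rows 72-79 [x1,x2,x3,x4=1001]: 00000000  (ones: 0)
  rows 80-87 [x1,x2,x3,x4=1010]: 00000000  (ones: 0)
  rows 88-95 [x1,x2,x3,x4=1011]: 00000000  (ones: 0)
  rows 96-103 [x1,x2,x3,x4=1100]: 00000000  (ones: 0)
  rows 104-111 [x1,x2,x3,x4=1101]: 00000000  (ones: 0)
  rows 112-119 [x1,x2,x3,x4=1110]: 00000000  (ones: 0)
  rows 120-127 [x1,x2,x3,x4=1111]: 00000000  (ones: 0)
Satisfying assignments = 0+0+0+0+0+0+0+0+0+0+0+0+0+0+0+0 = 0

0


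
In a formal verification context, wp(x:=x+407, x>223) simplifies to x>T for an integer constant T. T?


Formula: wp(x:=E, P) = P[E/x] (substitute E for x in postcondition)
Step 1: Postcondition: x>223
Step 2: Substitute x+407 for x: x+407>223
Step 3: Solve for x: x > 223-407 = -184

-184


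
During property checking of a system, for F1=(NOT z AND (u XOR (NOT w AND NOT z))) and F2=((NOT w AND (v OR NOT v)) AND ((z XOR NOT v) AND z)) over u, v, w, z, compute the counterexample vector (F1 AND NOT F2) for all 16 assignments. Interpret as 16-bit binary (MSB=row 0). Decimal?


F1 = (NOT z AND (u XOR (NOT w AND NOT z)))
F2 = ((NOT w AND (v OR NOT v)) AND ((z XOR NOT v) AND z))
Counterexample to F1=>F2 is where F1=1 and F2=0.
Evaluate each row (bits = u,v,w,z, MSB first):
  row 0 [0000]: F1=1 F2=0 -> F1&~F2 -> 1
  row 1 [0001]: F1=0 F2=0 -> F1&~F2 -> 0
  row 2 [0010]: F1=0 F2=0 -> F1&~F2 -> 0
  row 3 [0011]: F1=0 F2=0 -> F1&~F2 -> 0
  row 4 [0100]: F1=1 F2=0 -> F1&~F2 -> 1
  row 5 [0101]: F1=0 F2=1 -> F1&~F2 -> 0
  row 6 [0110]: F1=0 F2=0 -> F1&~F2 -> 0
  row 7 [0111]: F1=0 F2=0 -> F1&~F2 -> 0
  row 8 [1000]: F1=0 F2=0 -> F1&~F2 -> 0
  row 9 [1001]: F1=0 F2=0 -> F1&~F2 -> 0
  row 10 [1010]: F1=1 F2=0 -> F1&~F2 -> 1
  row 11 [1011]: F1=0 F2=0 -> F1&~F2 -> 0
  row 12 [1100]: F1=0 F2=0 -> F1&~F2 -> 0
  row 13 [1101]: F1=0 F2=1 -> F1&~F2 -> 0
  row 14 [1110]: F1=1 F2=0 -> F1&~F2 -> 1
  row 15 [1111]: F1=0 F2=0 -> F1&~F2 -> 0
Full result column, 4 rows per line (u,v fixed per line; w,z runs 00..11 left to right):
  rows 0-3 [u,v=00]: 1000  = hex 8
  rows 4-7 [u,v=01]: 1000  = hex 8
  rows 8-11 [u,v=10]: 0010  = hex 2
  rows 12-15 [u,v=11]: 0010  = hex 2
Counterexample vector (row 0 .. row 15) = 1000100000100010
Output column grouped in 4s = 1000 1000 0010 0010 = 0x8822
Convert to decimal digit by digit (value = value*16 + digit):
  8 -> 8
  8*16 + 8 = 136
  136*16 + 2 = 2178
  2178*16 + 2 = 34850
Decimal = 34850

34850


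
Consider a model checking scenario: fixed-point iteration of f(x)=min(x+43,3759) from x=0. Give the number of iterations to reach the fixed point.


Step 1: x=0, cap=3759, increment=43
Step 2: x grows by 43 each step until capped at 3759; fixed point is x=3759
Step 3: iterations = ceil(3759/43) = 88

88


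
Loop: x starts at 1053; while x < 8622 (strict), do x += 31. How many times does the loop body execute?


Step 1: x goes from 1053 toward 8622 by 31; the body runs while x<8622, so iterations = ceil((bound-start)/step)
Step 2: Distance=7569
Step 3: ceil(7569/31)=245

245


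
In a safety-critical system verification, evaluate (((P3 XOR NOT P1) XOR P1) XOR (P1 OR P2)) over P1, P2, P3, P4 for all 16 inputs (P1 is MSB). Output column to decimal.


Formula: (((P3 XOR NOT P1) XOR P1) XOR (P1 OR P2)) over P1, P2, P3, P4 (16 rows)
Evaluate each row (bits = P1,P2,P3,P4, MSB first):
  row 0 [0000]: (((0 XOR NOT 0) XOR 0) XOR (0 OR 0)) -> 1
  row 1 [0001]: (((0 XOR NOT 0) XOR 0) XOR (0 OR 0)) -> 1
  row 2 [0010]: (((1 XOR NOT 0) XOR 0) XOR (0 OR 0)) -> 0
  row 3 [0011]: (((1 XOR NOT 0) XOR 0) XOR (0 OR 0)) -> 0
  row 4 [0100]: (((0 XOR NOT 0) XOR 0) XOR (0 OR 1)) -> 0
  row 5 [0101]: (((0 XOR NOT 0) XOR 0) XOR (0 OR 1)) -> 0
  row 6 [0110]: (((1 XOR NOT 0) XOR 0) XOR (0 OR 1)) -> 1
  row 7 [0111]: (((1 XOR NOT 0) XOR 0) XOR (0 OR 1)) -> 1
  row 8 [1000]: (((0 XOR NOT 1) XOR 1) XOR (1 OR 0)) -> 0
  row 9 [1001]: (((0 XOR NOT 1) XOR 1) XOR (1 OR 0)) -> 0
  row 10 [1010]: (((1 XOR NOT 1) XOR 1) XOR (1 OR 0)) -> 1
  row 11 [1011]: (((1 XOR NOT 1) XOR 1) XOR (1 OR 0)) -> 1
  row 12 [1100]: (((0 XOR NOT 1) XOR 1) XOR (1 OR 1)) -> 0
  row 13 [1101]: (((0 XOR NOT 1) XOR 1) XOR (1 OR 1)) -> 0
  row 14 [1110]: (((1 XOR NOT 1) XOR 1) XOR (1 OR 1)) -> 1
  row 15 [1111]: (((1 XOR NOT 1) XOR 1) XOR (1 OR 1)) -> 1
Full result column, 4 rows per line (P1,P2 fixed per line; P3,P4 runs 00..11 left to right):
  rows 0-3 [P1,P2=00]: 1100  = hex C
  rows 4-7 [P1,P2=01]: 0011  = hex 3
  rows 8-11 [P1,P2=10]: 0011  = hex 3
  rows 12-15 [P1,P2=11]: 0011  = hex 3
Output column (row 0 .. row 15) = 1100001100110011
Output column grouped in 4s = 1100 0011 0011 0011 = 0xC333
Convert to decimal digit by digit (value = value*16 + digit):
  C -> 12
  12*16 + 3 = 195
  195*16 + 3 = 3123
  3123*16 + 3 = 49971
Decimal = 49971

49971


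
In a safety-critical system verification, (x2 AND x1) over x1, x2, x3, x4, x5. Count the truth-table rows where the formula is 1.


Formula: (x2 AND x1) over 5 vars (32 rows)
Evaluate each row (x1, x2, x3, x4, x5 as bits, MSB first):
  row 0 [00000]: (0 AND 0) -> 0
  row 1 [00001]: (0 AND 0) -> 0
  row 2 [00010]: (0 AND 0) -> 0
  row 3 [00011]: (0 AND 0) -> 0
  row 4 [00100]: (0 AND 0) -> 0
  row 5 [00101]: (0 AND 0) -> 0
  row 6 [00110]: (0 AND 0) -> 0
  row 7 [00111]: (0 AND 0) -> 0
  row 8 [01000]: (1 AND 0) -> 0
  row 9 [01001]: (1 AND 0) -> 0
  row 10 [01010]: (1 AND 0) -> 0
  row 11 [01011]: (1 AND 0) -> 0
  row 12 [01100]: (1 AND 0) -> 0
  row 13 [01101]: (1 AND 0) -> 0
  row 14 [01110]: (1 AND 0) -> 0
  row 15 [01111]: (1 AND 0) -> 0
  row 16 [10000]: (0 AND 1) -> 0
  row 17 [10001]: (0 AND 1) -> 0
  row 18 [10010]: (0 AND 1) -> 0
  row 19 [10011]: (0 AND 1) -> 0
  row 20 [10100]: (0 AND 1) -> 0
  row 21 [10101]: (0 AND 1) -> 0
  row 22 [10110]: (0 AND 1) -> 0
  row 23 [10111]: (0 AND 1) -> 0
  row 24 [11000]: (1 AND 1) -> 1
  row 25 [11001]: (1 AND 1) -> 1
  row 26 [11010]: (1 AND 1) -> 1
  row 27 [11011]: (1 AND 1) -> 1
  row 28 [11100]: (1 AND 1) -> 1
  row 29 [11101]: (1 AND 1) -> 1
  row 30 [11110]: (1 AND 1) -> 1
  row 31 [11111]: (1 AND 1) -> 1
Full result column, 8 rows per line (x1,x2 fixed per line; x3,x4,x5 runs 000..111 left to right):
  rows 0-7 [x1,x2=00]: 00000000  (ones: 0)
  rows 8-15 [x1,x2=01]: 00000000  (ones: 0)
  rows 16-23 [x1,x2=10]: 00000000  (ones: 0)
  rows 24-31 [x1,x2=11]: 11111111  (ones: 8)
Count of 1-rows = 0+0+0+8 = 8

8


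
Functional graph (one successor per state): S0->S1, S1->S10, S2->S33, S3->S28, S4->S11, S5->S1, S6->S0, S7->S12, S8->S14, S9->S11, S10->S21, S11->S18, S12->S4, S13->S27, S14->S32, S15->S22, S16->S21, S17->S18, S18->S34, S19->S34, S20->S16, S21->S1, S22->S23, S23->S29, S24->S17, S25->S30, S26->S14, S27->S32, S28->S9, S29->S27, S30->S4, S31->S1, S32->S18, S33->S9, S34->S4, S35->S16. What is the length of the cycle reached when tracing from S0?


Trace from S0 until a state repeats:
  S0 -> S1 -> S10 -> S21 -> S1
S1 first seen at step 1, revisited at step 4.
Cycle length = 4 - 1 = 3

3


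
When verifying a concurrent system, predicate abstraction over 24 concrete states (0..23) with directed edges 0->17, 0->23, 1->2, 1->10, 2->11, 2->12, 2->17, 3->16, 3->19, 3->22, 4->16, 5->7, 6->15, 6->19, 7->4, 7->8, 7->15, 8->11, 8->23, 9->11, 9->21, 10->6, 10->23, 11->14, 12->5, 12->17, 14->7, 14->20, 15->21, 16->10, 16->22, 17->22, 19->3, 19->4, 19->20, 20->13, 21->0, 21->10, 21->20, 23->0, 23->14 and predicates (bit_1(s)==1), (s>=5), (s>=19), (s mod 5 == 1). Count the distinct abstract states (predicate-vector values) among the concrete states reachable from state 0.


BFS from 0:
Concrete reachable: {0, 3, 4, 6, 7, 8, 10, 11, 13, 14, 15, 16, 17, 19, 20, 21, 22, 23}
Abstract via predicates (bit_1(s)==1), (s>=5), (s>=19), (s mod 5 == 1):
  (0,0,0,0) <- {0, 4}
  (0,1,0,0) <- {8, 13, 17}
  (0,1,0,1) <- {16}
  (0,1,1,0) <- {20}
  (0,1,1,1) <- {21}
  (1,0,0,0) <- {3}
  (1,1,0,0) <- {7, 10, 14, 15}
  (1,1,0,1) <- {6, 11}
  (1,1,1,0) <- {19, 22, 23}
Distinct abstract states = 9

9


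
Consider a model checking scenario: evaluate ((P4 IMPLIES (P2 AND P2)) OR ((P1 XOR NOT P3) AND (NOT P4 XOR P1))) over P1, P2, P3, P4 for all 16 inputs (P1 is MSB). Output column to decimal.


Formula: ((P4 IMPLIES (P2 AND P2)) OR ((P1 XOR NOT P3) AND (NOT P4 XOR P1))) over P1, P2, P3, P4 (16 rows)
Evaluate each row (bits = P1,P2,P3,P4, MSB first):
  row 0 [0000]: ((0 IMPLIES (0 AND 0)) OR ((0 XOR NOT 0) AND (NOT 0 XOR 0))) -> 1
  row 1 [0001]: ((1 IMPLIES (0 AND 0)) OR ((0 XOR NOT 0) AND (NOT 1 XOR 0))) -> 0
  row 2 [0010]: ((0 IMPLIES (0 AND 0)) OR ((0 XOR NOT 1) AND (NOT 0 XOR 0))) -> 1
  row 3 [0011]: ((1 IMPLIES (0 AND 0)) OR ((0 XOR NOT 1) AND (NOT 1 XOR 0))) -> 0
  row 4 [0100]: ((0 IMPLIES (1 AND 1)) OR ((0 XOR NOT 0) AND (NOT 0 XOR 0))) -> 1
  row 5 [0101]: ((1 IMPLIES (1 AND 1)) OR ((0 XOR NOT 0) AND (NOT 1 XOR 0))) -> 1
  row 6 [0110]: ((0 IMPLIES (1 AND 1)) OR ((0 XOR NOT 1) AND (NOT 0 XOR 0))) -> 1
  row 7 [0111]: ((1 IMPLIES (1 AND 1)) OR ((0 XOR NOT 1) AND (NOT 1 XOR 0))) -> 1
  row 8 [1000]: ((0 IMPLIES (0 AND 0)) OR ((1 XOR NOT 0) AND (NOT 0 XOR 1))) -> 1
  row 9 [1001]: ((1 IMPLIES (0 AND 0)) OR ((1 XOR NOT 0) AND (NOT 1 XOR 1))) -> 0
  row 10 [1010]: ((0 IMPLIES (0 AND 0)) OR ((1 XOR NOT 1) AND (NOT 0 XOR 1))) -> 1
  row 11 [1011]: ((1 IMPLIES (0 AND 0)) OR ((1 XOR NOT 1) AND (NOT 1 XOR 1))) -> 1
  row 12 [1100]: ((0 IMPLIES (1 AND 1)) OR ((1 XOR NOT 0) AND (NOT 0 XOR 1))) -> 1
  row 13 [1101]: ((1 IMPLIES (1 AND 1)) OR ((1 XOR NOT 0) AND (NOT 1 XOR 1))) -> 1
  row 14 [1110]: ((0 IMPLIES (1 AND 1)) OR ((1 XOR NOT 1) AND (NOT 0 XOR 1))) -> 1
  row 15 [1111]: ((1 IMPLIES (1 AND 1)) OR ((1 XOR NOT 1) AND (NOT 1 XOR 1))) -> 1
Full result column, 4 rows per line (P1,P2 fixed per line; P3,P4 runs 00..11 left to right):
  rows 0-3 [P1,P2=00]: 1010  = hex A
  rows 4-7 [P1,P2=01]: 1111  = hex F
  rows 8-11 [P1,P2=10]: 1011  = hex B
  rows 12-15 [P1,P2=11]: 1111  = hex F
Output column (row 0 .. row 15) = 1010111110111111
Output column grouped in 4s = 1010 1111 1011 1111 = 0xAFBF
Convert to decimal digit by digit (value = value*16 + digit):
  A -> 10
  10*16 + 15 (F) = 175
  175*16 + 11 (B) = 2811
  2811*16 + 15 (F) = 44991
Decimal = 44991

44991


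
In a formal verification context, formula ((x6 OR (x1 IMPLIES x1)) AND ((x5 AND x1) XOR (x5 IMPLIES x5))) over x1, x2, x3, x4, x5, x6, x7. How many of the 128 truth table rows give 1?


Formula: ((x6 OR (x1 IMPLIES x1)) AND ((x5 AND x1) XOR (x5 IMPLIES x5))) over 7 vars (128 rows)
Evaluate each row (x1, x2, x3, x4, x5, x6, x7 as bits, MSB first):
  row 0 [0000000]: ((0 OR (0 IMPLIES 0)) AND ((0 AND 0) XOR (0 IMPLIES 0))) -> 1
  row 1 [0000001]: ((0 OR (0 IMPLIES 0)) AND ((0 AND 0) XOR (0 IMPLIES 0))) -> 1
  row 2 [0000010]: ((1 OR (0 IMPLIES 0)) AND ((0 AND 0) XOR (0 IMPLIES 0))) -> 1
  row 3 [0000011]: ((1 OR (0 IMPLIES 0)) AND ((0 AND 0) XOR (0 IMPLIES 0))) -> 1
  row 4 [0000100]: ((0 OR (0 IMPLIES 0)) AND ((1 AND 0) XOR (1 IMPLIES 1))) -> 1
  (every remaining row is evaluated the same way; all 128 results are listed next)
Full result column, 8 rows per line (x1,x2,x3,x4 fixed per line; x5,x6,x7 runs 000..111 left to right):
  rows 0-7 [x1,x2,x3,x4=0000]: 11111111  (ones: 8)
  rows 8-15 [x1,x2,x3,x4=0001]: 11111111  (ones: 8)
  rows 16-23 [x1,x2,x3,x4=0010]: 11111111  (ones: 8)
  rows 24-31 [x1,x2,x3,x4=0011]: 11111111  (ones: 8)
  rows 32-39 [x1,x2,x3,x4=0100]: 11111111  (ones: 8)
  rows 40-47 [x1,x2,x3,x4=0101]: 11111111  (ones: 8)
  rows 48-55 [x1,x2,x3,x4=0110]: 11111111  (ones: 8)
  rows 56-63 [x1,x2,x3,x4=0111]: 11111111  (ones: 8)
  rows 64-71 [x1,x2,x3,x4=1000]: 11110000  (ones: 4)
  rows 72-79 [x1,x2,x3,x4=1001]: 11110000  (ones: 4)
  rows 80-87 [x1,x2,x3,x4=1010]: 11110000  (ones: 4)
  rows 88-95 [x1,x2,x3,x4=1011]: 11110000  (ones: 4)
  rows 96-103 [x1,x2,x3,x4=1100]: 11110000  (ones: 4)
  rows 104-111 [x1,x2,x3,x4=1101]: 11110000  (ones: 4)
  rows 112-119 [x1,x2,x3,x4=1110]: 11110000  (ones: 4)
  rows 120-127 [x1,x2,x3,x4=1111]: 11110000  (ones: 4)
Count of 1-rows = 8+8+8+8+8+8+8+8+4+4+4+4+4+4+4+4 = 96

96


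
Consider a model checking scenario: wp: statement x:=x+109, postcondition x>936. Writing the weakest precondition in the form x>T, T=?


Formula: wp(x:=E, P) = P[E/x] (substitute E for x in postcondition)
Step 1: Postcondition: x>936
Step 2: Substitute x+109 for x: x+109>936
Step 3: Solve for x: x > 936-109 = 827

827


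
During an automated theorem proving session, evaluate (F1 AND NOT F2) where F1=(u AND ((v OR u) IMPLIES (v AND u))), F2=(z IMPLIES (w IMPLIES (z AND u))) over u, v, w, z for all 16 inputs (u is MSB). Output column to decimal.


F1 = (u AND ((v OR u) IMPLIES (v AND u)))
F2 = (z IMPLIES (w IMPLIES (z AND u)))
Counterexample to F1=>F2 is where F1=1 and F2=0.
Evaluate each row (bits = u,v,w,z, MSB first):
  row 0 [0000]: F1=0 F2=1 -> F1&~F2 -> 0
  row 1 [0001]: F1=0 F2=1 -> F1&~F2 -> 0
  row 2 [0010]: F1=0 F2=1 -> F1&~F2 -> 0
  row 3 [0011]: F1=0 F2=0 -> F1&~F2 -> 0
  row 4 [0100]: F1=0 F2=1 -> F1&~F2 -> 0
  row 5 [0101]: F1=0 F2=1 -> F1&~F2 -> 0
  row 6 [0110]: F1=0 F2=1 -> F1&~F2 -> 0
  row 7 [0111]: F1=0 F2=0 -> F1&~F2 -> 0
  row 8 [1000]: F1=0 F2=1 -> F1&~F2 -> 0
  row 9 [1001]: F1=0 F2=1 -> F1&~F2 -> 0
  row 10 [1010]: F1=0 F2=1 -> F1&~F2 -> 0
  row 11 [1011]: F1=0 F2=1 -> F1&~F2 -> 0
  row 12 [1100]: F1=1 F2=1 -> F1&~F2 -> 0
  row 13 [1101]: F1=1 F2=1 -> F1&~F2 -> 0
  row 14 [1110]: F1=1 F2=1 -> F1&~F2 -> 0
  row 15 [1111]: F1=1 F2=1 -> F1&~F2 -> 0
Full result column, 4 rows per line (u,v fixed per line; w,z runs 00..11 left to right):
  rows 0-3 [u,v=00]: 0000  = hex 0
  rows 4-7 [u,v=01]: 0000  = hex 0
  rows 8-11 [u,v=10]: 0000  = hex 0
  rows 12-15 [u,v=11]: 0000  = hex 0
Counterexample vector (row 0 .. row 15) = 0000000000000000
Output column grouped in 4s = 0000 0000 0000 0000 = 0x0000
Convert to decimal digit by digit (value = value*16 + digit):
  0 -> 0
  0*16 + 0 = 0
  0*16 + 0 = 0
  0*16 + 0 = 0
Decimal = 0

0


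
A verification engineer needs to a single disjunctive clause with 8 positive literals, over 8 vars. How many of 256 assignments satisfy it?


Step 1: Total=2^8=256
Step 2: Unsat when all 8 false: 2^0=1
Step 3: Sat=256-1=255

255


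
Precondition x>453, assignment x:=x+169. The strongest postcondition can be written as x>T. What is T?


Formula: sp(P, x:=E) = exists old_x. (x = E[old_x/x]) AND P[old_x/x] (old_x is the value of x before the assignment; eliminate old_x by solving x = E[old_x/x] for old_x)
Step 1: Precondition P: x>453, i.e. old_x > 453
Step 2: Assignment gives x = old_x + 169, so old_x = x - 169
Step 3: Substitute into P: x - 169 > 453
Step 4: Simplify: x > 453+169 = 622

622


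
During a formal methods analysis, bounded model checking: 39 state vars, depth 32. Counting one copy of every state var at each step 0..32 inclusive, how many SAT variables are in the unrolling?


BMC unrolls to depth k, creating one copy of each state var for steps 0..k.
Step count = 32 + 1 = 33 (steps 0 through 32)
Vars per step = 39
Total = 39 * 33 = 1287

1287


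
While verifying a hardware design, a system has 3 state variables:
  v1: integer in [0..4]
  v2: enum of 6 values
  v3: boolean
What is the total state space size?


State space = product of domain sizes of all variables.
Domain sizes:
  v1 (integer in [0..4]): 5
  v2 (enum of 6 values): 6
  v3 (boolean): 2
Product = 5 * 6 * 2 = 60

60


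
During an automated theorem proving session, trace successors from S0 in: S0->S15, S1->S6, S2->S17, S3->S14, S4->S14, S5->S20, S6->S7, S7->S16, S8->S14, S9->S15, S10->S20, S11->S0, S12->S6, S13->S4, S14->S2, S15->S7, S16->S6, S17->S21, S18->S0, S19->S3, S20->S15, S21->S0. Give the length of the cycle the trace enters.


Trace from S0 until a state repeats:
  S0 -> S15 -> S7 -> S16 -> S6 -> S7
S7 first seen at step 2, revisited at step 5.
Cycle length = 5 - 2 = 3

3


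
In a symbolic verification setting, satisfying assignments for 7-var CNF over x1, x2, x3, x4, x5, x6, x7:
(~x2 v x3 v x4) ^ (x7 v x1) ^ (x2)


CNF with 3 clauses over 7 vars (128 assignments).
An assignment satisfies CNF iff every clause has >=1 true literal.
Check each row (bits = x1,x2,x3,x4,x5,x6,x7; clause T/F shown):
  row 0 [0000000]: clauses=TFF -> 0
  row 1 [0000001]: clauses=TTF -> 0
  row 2 [0000010]: clauses=TFF -> 0
  row 3 [0000011]: clauses=TTF -> 0
  row 4 [0000100]: clauses=TFF -> 0
  (every remaining row is evaluated the same way; all 128 results are listed next)
Full result column, 8 rows per line (x1,x2,x3,x4 fixed per line; x5,x6,x7 runs 000..111 left to right):
  rows 0-7 [x1,x2,x3,x4=0000]: 00000000  (ones: 0)
  rows 8-15 [x1,x2,x3,x4=0001]: 00000000  (ones: 0)
  rows 16-23 [x1,x2,x3,x4=0010]: 00000000  (ones: 0)
  rows 24-31 [x1,x2,x3,x4=0011]: 00000000  (ones: 0)
  rows 32-39 [x1,x2,x3,x4=0100]: 00000000  (ones: 0)
  rows 40-47 [x1,x2,x3,x4=0101]: 01010101  (ones: 4)
  rows 48-55 [x1,x2,x3,x4=0110]: 01010101  (ones: 4)
  rows 56-63 [x1,x2,x3,x4=0111]: 01010101  (ones: 4)
  rows 64-71 [x1,x2,x3,x4=1000]: 00000000  (ones: 0)
  rows 72-79 [x1,x2,x3,x4=1001]: 00000000  (ones: 0)
  rows 80-87 [x1,x2,x3,x4=1010]: 00000000  (ones: 0)
  rows 88-95 [x1,x2,x3,x4=1011]: 00000000  (ones: 0)
  rows 96-103 [x1,x2,x3,x4=1100]: 00000000  (ones: 0)
  rows 104-111 [x1,x2,x3,x4=1101]: 11111111  (ones: 8)
  rows 112-119 [x1,x2,x3,x4=1110]: 11111111  (ones: 8)
  rows 120-127 [x1,x2,x3,x4=1111]: 11111111  (ones: 8)
Satisfying assignments = 0+0+0+0+0+4+4+4+0+0+0+0+0+8+8+8 = 36

36


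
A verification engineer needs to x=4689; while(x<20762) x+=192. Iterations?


Step 1: x goes from 4689 toward 20762 by 192; the body runs while x<20762, so iterations = ceil((bound-start)/step)
Step 2: Distance=16073
Step 3: ceil(16073/192)=84

84


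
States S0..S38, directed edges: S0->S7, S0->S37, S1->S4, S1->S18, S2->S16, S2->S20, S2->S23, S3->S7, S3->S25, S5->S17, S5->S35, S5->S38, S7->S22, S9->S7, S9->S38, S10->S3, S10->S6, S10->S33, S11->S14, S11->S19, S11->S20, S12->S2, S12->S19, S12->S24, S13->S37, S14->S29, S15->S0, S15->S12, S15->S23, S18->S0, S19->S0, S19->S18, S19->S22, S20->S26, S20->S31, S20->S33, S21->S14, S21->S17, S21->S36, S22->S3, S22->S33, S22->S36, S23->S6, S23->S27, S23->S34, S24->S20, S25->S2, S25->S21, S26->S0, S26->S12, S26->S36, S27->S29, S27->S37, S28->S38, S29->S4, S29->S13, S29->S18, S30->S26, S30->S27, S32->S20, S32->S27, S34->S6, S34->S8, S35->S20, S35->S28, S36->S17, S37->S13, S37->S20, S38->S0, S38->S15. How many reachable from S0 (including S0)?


BFS from S0:
  layer 0: {S0}
  layer 1: {S7, S37}
  layer 2: {S13, S20, S22}
  layer 3: {S3, S26, S31, S33, S36}
  layer 4: {S12, S17, S25}
  layer 5: {S2, S19, S21, S24}
  layer 6: {S14, S16, S18, S23}
  layer 7: {S6, S27, S29, S34}
  layer 8: {S4, S8}
Reachable set: {S0, S2, S3, S4, S6, S7, S8, S12, S13, S14, S16, S17, S18, S19, S20, S21, S22, S23, S24, S25, S26, S27, S29, S31, S33, S34, S36, S37}
Count = 28

28


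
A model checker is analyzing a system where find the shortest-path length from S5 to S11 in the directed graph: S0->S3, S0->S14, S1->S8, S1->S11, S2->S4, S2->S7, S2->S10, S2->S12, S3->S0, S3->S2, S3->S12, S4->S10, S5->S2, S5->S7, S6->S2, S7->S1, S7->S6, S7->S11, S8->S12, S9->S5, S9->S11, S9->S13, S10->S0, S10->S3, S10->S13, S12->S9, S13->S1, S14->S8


BFS layer-by-layer from S5:
  dist 0: {S5}
  dist 1: {S2, S7}
  dist 2: {S1, S4, S6, S10, S11, S12}
  -> S11 reached at distance 2
Shortest path length = 2

2


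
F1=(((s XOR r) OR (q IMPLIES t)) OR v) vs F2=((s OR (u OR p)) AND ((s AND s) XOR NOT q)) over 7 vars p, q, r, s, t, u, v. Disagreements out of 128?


F1 = (((s XOR r) OR (q IMPLIES t)) OR v)
F2 = ((s OR (u OR p)) AND ((s AND s) XOR NOT q))
Evaluate both on each of 128 rows (bits = p,q,r,s,t,u,v):
  row 0 [0000000]: F1=1 F2=0 (differ) -> 1
  row 1 [0000001]: F1=1 F2=0 (differ) -> 1
  row 2 [0000010]: F1=1 F2=1 -> 0
  row 3 [0000011]: F1=1 F2=1 -> 0
  row 4 [0000100]: F1=1 F2=0 (differ) -> 1
  (every remaining row is evaluated the same way; all 128 results are listed next)
Full result column, 8 rows per line (p,q,r,s fixed per line; t,u,v runs 000..111 left to right):
  rows 0-7 [p,q,r,s=0000]: 11001100  (ones: 4)
  rows 8-15 [p,q,r,s=0001]: 11111111  (ones: 8)
  rows 16-23 [p,q,r,s=0010]: 11001100  (ones: 4)
  rows 24-31 [p,q,r,s=0011]: 11111111  (ones: 8)
  rows 32-39 [p,q,r,s=0100]: 01011111  (ones: 6)
  rows 40-47 [p,q,r,s=0101]: 00000000  (ones: 0)
  rows 48-55 [p,q,r,s=0110]: 11111111  (ones: 8)
  rows 56-63 [p,q,r,s=0111]: 10100000  (ones: 2)
  rows 64-71 [p,q,r,s=1000]: 00000000  (ones: 0)
  rows 72-79 [p,q,r,s=1001]: 11111111  (ones: 8)
  rows 80-87 [p,q,r,s=1010]: 00000000  (ones: 0)
  rows 88-95 [p,q,r,s=1011]: 11111111  (ones: 8)
  rows 96-103 [p,q,r,s=1100]: 01011111  (ones: 6)
  rows 104-111 [p,q,r,s=1101]: 00000000  (ones: 0)
  rows 112-119 [p,q,r,s=1110]: 11111111  (ones: 8)
  rows 120-127 [p,q,r,s=1111]: 10100000  (ones: 2)
Disagreements = 4+8+4+8+6+0+8+2+0+8+0+8+6+0+8+2 = 72

72


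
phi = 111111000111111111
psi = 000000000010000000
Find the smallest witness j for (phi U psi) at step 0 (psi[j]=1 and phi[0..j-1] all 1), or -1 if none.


(phi U psi) at 0: need smallest j with psi[j]=1 and phi[i]=1 for all i in [0,j).
Scan from step 0:
  step 0: phi=1, psi=0 -> continue
  step 1: phi=1, psi=0 -> continue
  step 2: phi=1, psi=0 -> continue
  step 3: phi=1, psi=0 -> continue
  step 6: phi=0 -> phi-prefix broken from here
  step 10: psi=1 but phi already failed -> not a witness
  end of trace: no witness -> -1
Witness step = -1

-1


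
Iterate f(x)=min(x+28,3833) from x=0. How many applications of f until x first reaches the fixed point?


Step 1: x=0, cap=3833, increment=28
Step 2: x grows by 28 each step until capped at 3833; fixed point is x=3833
Step 3: iterations = ceil(3833/28) = 137

137


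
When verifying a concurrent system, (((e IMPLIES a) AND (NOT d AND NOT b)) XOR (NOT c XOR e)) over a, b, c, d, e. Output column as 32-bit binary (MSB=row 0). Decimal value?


Formula: (((e IMPLIES a) AND (NOT d AND NOT b)) XOR (NOT c XOR e)) over a, b, c, d, e (32 rows)
Evaluate each row (bits = a,b,c,d,e, MSB first):
  row 0 [00000]: (((0 IMPLIES 0) AND (NOT 0 AND NOT 0)) XOR (NOT 0 XOR 0)) -> 0
  row 1 [00001]: (((1 IMPLIES 0) AND (NOT 0 AND NOT 0)) XOR (NOT 0 XOR 1)) -> 0
  row 2 [00010]: (((0 IMPLIES 0) AND (NOT 1 AND NOT 0)) XOR (NOT 0 XOR 0)) -> 1
  row 3 [00011]: (((1 IMPLIES 0) AND (NOT 1 AND NOT 0)) XOR (NOT 0 XOR 1)) -> 0
  row 4 [00100]: (((0 IMPLIES 0) AND (NOT 0 AND NOT 0)) XOR (NOT 1 XOR 0)) -> 1
  row 5 [00101]: (((1 IMPLIES 0) AND (NOT 0 AND NOT 0)) XOR (NOT 1 XOR 1)) -> 1
  row 6 [00110]: (((0 IMPLIES 0) AND (NOT 1 AND NOT 0)) XOR (NOT 1 XOR 0)) -> 0
  row 7 [00111]: (((1 IMPLIES 0) AND (NOT 1 AND NOT 0)) XOR (NOT 1 XOR 1)) -> 1
  row 8 [01000]: (((0 IMPLIES 0) AND (NOT 0 AND NOT 1)) XOR (NOT 0 XOR 0)) -> 1
  row 9 [01001]: (((1 IMPLIES 0) AND (NOT 0 AND NOT 1)) XOR (NOT 0 XOR 1)) -> 0
  row 10 [01010]: (((0 IMPLIES 0) AND (NOT 1 AND NOT 1)) XOR (NOT 0 XOR 0)) -> 1
  row 11 [01011]: (((1 IMPLIES 0) AND (NOT 1 AND NOT 1)) XOR (NOT 0 XOR 1)) -> 0
  row 12 [01100]: (((0 IMPLIES 0) AND (NOT 0 AND NOT 1)) XOR (NOT 1 XOR 0)) -> 0
  row 13 [01101]: (((1 IMPLIES 0) AND (NOT 0 AND NOT 1)) XOR (NOT 1 XOR 1)) -> 1
  row 14 [01110]: (((0 IMPLIES 0) AND (NOT 1 AND NOT 1)) XOR (NOT 1 XOR 0)) -> 0
  row 15 [01111]: (((1 IMPLIES 0) AND (NOT 1 AND NOT 1)) XOR (NOT 1 XOR 1)) -> 1
  row 16 [10000]: (((0 IMPLIES 1) AND (NOT 0 AND NOT 0)) XOR (NOT 0 XOR 0)) -> 0
  row 17 [10001]: (((1 IMPLIES 1) AND (NOT 0 AND NOT 0)) XOR (NOT 0 XOR 1)) -> 1
  row 18 [10010]: (((0 IMPLIES 1) AND (NOT 1 AND NOT 0)) XOR (NOT 0 XOR 0)) -> 1
  row 19 [10011]: (((1 IMPLIES 1) AND (NOT 1 AND NOT 0)) XOR (NOT 0 XOR 1)) -> 0
  row 20 [10100]: (((0 IMPLIES 1) AND (NOT 0 AND NOT 0)) XOR (NOT 1 XOR 0)) -> 1
  row 21 [10101]: (((1 IMPLIES 1) AND (NOT 0 AND NOT 0)) XOR (NOT 1 XOR 1)) -> 0
  row 22 [10110]: (((0 IMPLIES 1) AND (NOT 1 AND NOT 0)) XOR (NOT 1 XOR 0)) -> 0
  row 23 [10111]: (((1 IMPLIES 1) AND (NOT 1 AND NOT 0)) XOR (NOT 1 XOR 1)) -> 1
  row 24 [11000]: (((0 IMPLIES 1) AND (NOT 0 AND NOT 1)) XOR (NOT 0 XOR 0)) -> 1
  row 25 [11001]: (((1 IMPLIES 1) AND (NOT 0 AND NOT 1)) XOR (NOT 0 XOR 1)) -> 0
  row 26 [11010]: (((0 IMPLIES 1) AND (NOT 1 AND NOT 1)) XOR (NOT 0 XOR 0)) -> 1
  row 27 [11011]: (((1 IMPLIES 1) AND (NOT 1 AND NOT 1)) XOR (NOT 0 XOR 1)) -> 0
  row 28 [11100]: (((0 IMPLIES 1) AND (NOT 0 AND NOT 1)) XOR (NOT 1 XOR 0)) -> 0
  row 29 [11101]: (((1 IMPLIES 1) AND (NOT 0 AND NOT 1)) XOR (NOT 1 XOR 1)) -> 1
  row 30 [11110]: (((0 IMPLIES 1) AND (NOT 1 AND NOT 1)) XOR (NOT 1 XOR 0)) -> 0
  row 31 [11111]: (((1 IMPLIES 1) AND (NOT 1 AND NOT 1)) XOR (NOT 1 XOR 1)) -> 1
Full result column, 4 rows per line (a,b,c fixed per line; d,e runs 00..11 left to right):
  rows 0-3 [a,b,c=000]: 0010  = hex 2
  rows 4-7 [a,b,c=001]: 1101  = hex D
  rows 8-11 [a,b,c=010]: 1010  = hex A
  rows 12-15 [a,b,c=011]: 0101  = hex 5
  rows 16-19 [a,b,c=100]: 0110  = hex 6
  rows 20-23 [a,b,c=101]: 1001  = hex 9
  rows 24-27 [a,b,c=110]: 1010  = hex A
  rows 28-31 [a,b,c=111]: 0101  = hex 5
Output column (row 0 .. row 31) = 00101101101001010110100110100101
Output column grouped in 4s = 0010 1101 1010 0101 0110 1001 1010 0101 = 0x2DA569A5
Convert to decimal digit by digit (value = value*16 + digit):
  2 -> 2
  2*16 + 13 (D) = 45
  45*16 + 10 (A) = 730
  730*16 + 5 = 11685
  11685*16 + 6 = 186966
  186966*16 + 9 = 2991465
  2991465*16 + 10 (A) = 47863450
  47863450*16 + 5 = 765815205
Decimal = 765815205

765815205


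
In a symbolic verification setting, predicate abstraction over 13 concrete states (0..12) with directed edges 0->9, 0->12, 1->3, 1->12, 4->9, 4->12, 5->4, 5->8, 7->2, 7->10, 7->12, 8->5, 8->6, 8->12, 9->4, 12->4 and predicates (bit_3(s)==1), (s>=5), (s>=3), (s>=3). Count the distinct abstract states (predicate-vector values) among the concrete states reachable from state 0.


BFS from 0:
Concrete reachable: {0, 4, 9, 12}
Abstract via predicates (bit_3(s)==1), (s>=5), (s>=3), (s>=3):
  (0,0,0,0) <- {0}
  (0,0,1,1) <- {4}
  (1,1,1,1) <- {9, 12}
Distinct abstract states = 3

3


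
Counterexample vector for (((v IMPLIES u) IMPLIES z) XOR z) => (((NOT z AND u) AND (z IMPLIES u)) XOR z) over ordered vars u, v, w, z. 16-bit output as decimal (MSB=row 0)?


F1 = (((v IMPLIES u) IMPLIES z) XOR z)
F2 = (((NOT z AND u) AND (z IMPLIES u)) XOR z)
Counterexample to F1=>F2 is where F1=1 and F2=0.
Evaluate each row (bits = u,v,w,z, MSB first):
  row 0 [0000]: F1=0 F2=0 -> F1&~F2 -> 0
  row 1 [0001]: F1=0 F2=1 -> F1&~F2 -> 0
  row 2 [0010]: F1=0 F2=0 -> F1&~F2 -> 0
  row 3 [0011]: F1=0 F2=1 -> F1&~F2 -> 0
  row 4 [0100]: F1=1 F2=0 -> F1&~F2 -> 1
  row 5 [0101]: F1=0 F2=1 -> F1&~F2 -> 0
  row 6 [0110]: F1=1 F2=0 -> F1&~F2 -> 1
  row 7 [0111]: F1=0 F2=1 -> F1&~F2 -> 0
  row 8 [1000]: F1=0 F2=1 -> F1&~F2 -> 0
  row 9 [1001]: F1=0 F2=1 -> F1&~F2 -> 0
  row 10 [1010]: F1=0 F2=1 -> F1&~F2 -> 0
  row 11 [1011]: F1=0 F2=1 -> F1&~F2 -> 0
  row 12 [1100]: F1=0 F2=1 -> F1&~F2 -> 0
  row 13 [1101]: F1=0 F2=1 -> F1&~F2 -> 0
  row 14 [1110]: F1=0 F2=1 -> F1&~F2 -> 0
  row 15 [1111]: F1=0 F2=1 -> F1&~F2 -> 0
Full result column, 4 rows per line (u,v fixed per line; w,z runs 00..11 left to right):
  rows 0-3 [u,v=00]: 0000  = hex 0
  rows 4-7 [u,v=01]: 1010  = hex A
  rows 8-11 [u,v=10]: 0000  = hex 0
  rows 12-15 [u,v=11]: 0000  = hex 0
Counterexample vector (row 0 .. row 15) = 0000101000000000
Output column grouped in 4s = 0000 1010 0000 0000 = 0x0A00
Convert to decimal digit by digit (value = value*16 + digit):
  0 -> 0
  0*16 + 10 (A) = 10
  10*16 + 0 = 160
  160*16 + 0 = 2560
Decimal = 2560

2560


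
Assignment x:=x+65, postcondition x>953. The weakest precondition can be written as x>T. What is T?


Formula: wp(x:=E, P) = P[E/x] (substitute E for x in postcondition)
Step 1: Postcondition: x>953
Step 2: Substitute x+65 for x: x+65>953
Step 3: Solve for x: x > 953-65 = 888

888


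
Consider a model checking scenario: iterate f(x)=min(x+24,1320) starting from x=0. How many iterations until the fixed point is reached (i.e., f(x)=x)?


Step 1: x=0, cap=1320, increment=24
Step 2: x grows by 24 each step until capped at 1320; fixed point is x=1320
Step 3: iterations = ceil(1320/24) = 55

55


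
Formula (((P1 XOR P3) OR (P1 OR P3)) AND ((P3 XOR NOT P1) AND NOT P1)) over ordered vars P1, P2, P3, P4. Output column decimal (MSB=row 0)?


Formula: (((P1 XOR P3) OR (P1 OR P3)) AND ((P3 XOR NOT P1) AND NOT P1)) over P1, P2, P3, P4 (16 rows)
Evaluate each row (bits = P1,P2,P3,P4, MSB first):
  row 0 [0000]: (((0 XOR 0) OR (0 OR 0)) AND ((0 XOR NOT 0) AND NOT 0)) -> 0
  row 1 [0001]: (((0 XOR 0) OR (0 OR 0)) AND ((0 XOR NOT 0) AND NOT 0)) -> 0
  row 2 [0010]: (((0 XOR 1) OR (0 OR 1)) AND ((1 XOR NOT 0) AND NOT 0)) -> 0
  row 3 [0011]: (((0 XOR 1) OR (0 OR 1)) AND ((1 XOR NOT 0) AND NOT 0)) -> 0
  row 4 [0100]: (((0 XOR 0) OR (0 OR 0)) AND ((0 XOR NOT 0) AND NOT 0)) -> 0
  row 5 [0101]: (((0 XOR 0) OR (0 OR 0)) AND ((0 XOR NOT 0) AND NOT 0)) -> 0
  row 6 [0110]: (((0 XOR 1) OR (0 OR 1)) AND ((1 XOR NOT 0) AND NOT 0)) -> 0
  row 7 [0111]: (((0 XOR 1) OR (0 OR 1)) AND ((1 XOR NOT 0) AND NOT 0)) -> 0
  row 8 [1000]: (((1 XOR 0) OR (1 OR 0)) AND ((0 XOR NOT 1) AND NOT 1)) -> 0
  row 9 [1001]: (((1 XOR 0) OR (1 OR 0)) AND ((0 XOR NOT 1) AND NOT 1)) -> 0
  row 10 [1010]: (((1 XOR 1) OR (1 OR 1)) AND ((1 XOR NOT 1) AND NOT 1)) -> 0
  row 11 [1011]: (((1 XOR 1) OR (1 OR 1)) AND ((1 XOR NOT 1) AND NOT 1)) -> 0
  row 12 [1100]: (((1 XOR 0) OR (1 OR 0)) AND ((0 XOR NOT 1) AND NOT 1)) -> 0
  row 13 [1101]: (((1 XOR 0) OR (1 OR 0)) AND ((0 XOR NOT 1) AND NOT 1)) -> 0
  row 14 [1110]: (((1 XOR 1) OR (1 OR 1)) AND ((1 XOR NOT 1) AND NOT 1)) -> 0
  row 15 [1111]: (((1 XOR 1) OR (1 OR 1)) AND ((1 XOR NOT 1) AND NOT 1)) -> 0
Full result column, 4 rows per line (P1,P2 fixed per line; P3,P4 runs 00..11 left to right):
  rows 0-3 [P1,P2=00]: 0000  = hex 0
  rows 4-7 [P1,P2=01]: 0000  = hex 0
  rows 8-11 [P1,P2=10]: 0000  = hex 0
  rows 12-15 [P1,P2=11]: 0000  = hex 0
Output column (row 0 .. row 15) = 0000000000000000
Output column grouped in 4s = 0000 0000 0000 0000 = 0x0000
Convert to decimal digit by digit (value = value*16 + digit):
  0 -> 0
  0*16 + 0 = 0
  0*16 + 0 = 0
  0*16 + 0 = 0
Decimal = 0

0


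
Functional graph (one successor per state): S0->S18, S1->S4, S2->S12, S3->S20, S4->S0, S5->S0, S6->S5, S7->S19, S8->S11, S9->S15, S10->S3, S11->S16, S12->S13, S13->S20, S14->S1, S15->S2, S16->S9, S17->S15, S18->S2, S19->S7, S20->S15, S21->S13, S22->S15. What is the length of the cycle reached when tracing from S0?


Trace from S0 until a state repeats:
  S0 -> S18 -> S2 -> S12 -> S13 -> S20 -> S15 -> S2
S2 first seen at step 2, revisited at step 7.
Cycle length = 7 - 2 = 5

5


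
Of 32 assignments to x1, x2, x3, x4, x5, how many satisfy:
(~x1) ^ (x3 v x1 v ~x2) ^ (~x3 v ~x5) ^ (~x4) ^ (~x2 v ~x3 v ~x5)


CNF with 5 clauses over 5 vars (32 assignments).
An assignment satisfies CNF iff every clause has >=1 true literal.
Check each row (bits = x1,x2,x3,x4,x5; clause T/F shown):
  row 0 [00000]: clauses=TTTTT -> 1
  row 1 [00001]: clauses=TTTTT -> 1
  row 2 [00010]: clauses=TTTFT -> 0
  row 3 [00011]: clauses=TTTFT -> 0
  row 4 [00100]: clauses=TTTTT -> 1
  row 5 [00101]: clauses=TTFTT -> 0
  row 6 [00110]: clauses=TTTFT -> 0
  row 7 [00111]: clauses=TTFFT -> 0
  row 8 [01000]: clauses=TFTTT -> 0
  row 9 [01001]: clauses=TFTTT -> 0
  row 10 [01010]: clauses=TFTFT -> 0
  row 11 [01011]: clauses=TFTFT -> 0
  row 12 [01100]: clauses=TTTTT -> 1
  row 13 [01101]: clauses=TTFTF -> 0
  row 14 [01110]: clauses=TTTFT -> 0
  row 15 [01111]: clauses=TTFFF -> 0
  row 16 [10000]: clauses=FTTTT -> 0
  row 17 [10001]: clauses=FTTTT -> 0
  row 18 [10010]: clauses=FTTFT -> 0
  row 19 [10011]: clauses=FTTFT -> 0
  row 20 [10100]: clauses=FTTTT -> 0
  row 21 [10101]: clauses=FTFTT -> 0
  row 22 [10110]: clauses=FTTFT -> 0
  row 23 [10111]: clauses=FTFFT -> 0
  row 24 [11000]: clauses=FTTTT -> 0
  row 25 [11001]: clauses=FTTTT -> 0
  row 26 [11010]: clauses=FTTFT -> 0
  row 27 [11011]: clauses=FTTFT -> 0
  row 28 [11100]: clauses=FTTTT -> 0
  row 29 [11101]: clauses=FTFTF -> 0
  row 30 [11110]: clauses=FTTFT -> 0
  row 31 [11111]: clauses=FTFFF -> 0
Full result column, 8 rows per line (x1,x2 fixed per line; x3,x4,x5 runs 000..111 left to right):
  rows 0-7 [x1,x2=00]: 11001000  (ones: 3)
  rows 8-15 [x1,x2=01]: 00001000  (ones: 1)
  rows 16-23 [x1,x2=10]: 00000000  (ones: 0)
  rows 24-31 [x1,x2=11]: 00000000  (ones: 0)
Satisfying assignments = 3+1+0+0 = 4

4


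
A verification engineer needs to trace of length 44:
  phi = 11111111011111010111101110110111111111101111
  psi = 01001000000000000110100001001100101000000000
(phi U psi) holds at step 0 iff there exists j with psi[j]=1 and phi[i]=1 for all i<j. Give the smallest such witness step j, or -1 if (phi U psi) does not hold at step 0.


(phi U psi) at 0: need smallest j with psi[j]=1 and phi[i]=1 for all i in [0,j).
Scan from step 0:
  step 0: phi=1, psi=0 -> continue
  step 1: psi=1 and phi held for [0,1) -> witness found
Witness step = 1

1


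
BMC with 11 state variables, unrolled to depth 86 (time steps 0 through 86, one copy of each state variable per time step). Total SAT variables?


BMC unrolls to depth k, creating one copy of each state var for steps 0..k.
Step count = 86 + 1 = 87 (steps 0 through 86)
Vars per step = 11
Total = 11 * 87 = 957

957


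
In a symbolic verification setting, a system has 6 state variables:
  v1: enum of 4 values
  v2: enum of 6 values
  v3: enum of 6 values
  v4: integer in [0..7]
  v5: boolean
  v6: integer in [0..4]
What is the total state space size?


State space = product of domain sizes of all variables.
Domain sizes:
  v1 (enum of 4 values): 4
  v2 (enum of 6 values): 6
  v3 (enum of 6 values): 6
  v4 (integer in [0..7]): 8
  v5 (boolean): 2
  v6 (integer in [0..4]): 5
Product = 4 * 6 * 6 * 8 * 2 * 5 = 11520

11520


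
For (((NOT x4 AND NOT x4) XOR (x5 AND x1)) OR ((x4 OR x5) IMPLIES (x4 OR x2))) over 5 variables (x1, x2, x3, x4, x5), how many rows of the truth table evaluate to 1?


Formula: (((NOT x4 AND NOT x4) XOR (x5 AND x1)) OR ((x4 OR x5) IMPLIES (x4 OR x2))) over 5 vars (32 rows)
Evaluate each row (x1, x2, x3, x4, x5 as bits, MSB first):
  row 0 [00000]: (((NOT 0 AND NOT 0) XOR (0 AND 0)) OR ((0 OR 0) IMPLIES (0 OR 0))) -> 1
  row 1 [00001]: (((NOT 0 AND NOT 0) XOR (1 AND 0)) OR ((0 OR 1) IMPLIES (0 OR 0))) -> 1
  row 2 [00010]: (((NOT 1 AND NOT 1) XOR (0 AND 0)) OR ((1 OR 0) IMPLIES (1 OR 0))) -> 1
  row 3 [00011]: (((NOT 1 AND NOT 1) XOR (1 AND 0)) OR ((1 OR 1) IMPLIES (1 OR 0))) -> 1
  row 4 [00100]: (((NOT 0 AND NOT 0) XOR (0 AND 0)) OR ((0 OR 0) IMPLIES (0 OR 0))) -> 1
  row 5 [00101]: (((NOT 0 AND NOT 0) XOR (1 AND 0)) OR ((0 OR 1) IMPLIES (0 OR 0))) -> 1
  row 6 [00110]: (((NOT 1 AND NOT 1) XOR (0 AND 0)) OR ((1 OR 0) IMPLIES (1 OR 0))) -> 1
  row 7 [00111]: (((NOT 1 AND NOT 1) XOR (1 AND 0)) OR ((1 OR 1) IMPLIES (1 OR 0))) -> 1
  row 8 [01000]: (((NOT 0 AND NOT 0) XOR (0 AND 0)) OR ((0 OR 0) IMPLIES (0 OR 1))) -> 1
  row 9 [01001]: (((NOT 0 AND NOT 0) XOR (1 AND 0)) OR ((0 OR 1) IMPLIES (0 OR 1))) -> 1
  row 10 [01010]: (((NOT 1 AND NOT 1) XOR (0 AND 0)) OR ((1 OR 0) IMPLIES (1 OR 1))) -> 1
  row 11 [01011]: (((NOT 1 AND NOT 1) XOR (1 AND 0)) OR ((1 OR 1) IMPLIES (1 OR 1))) -> 1
  row 12 [01100]: (((NOT 0 AND NOT 0) XOR (0 AND 0)) OR ((0 OR 0) IMPLIES (0 OR 1))) -> 1
  row 13 [01101]: (((NOT 0 AND NOT 0) XOR (1 AND 0)) OR ((0 OR 1) IMPLIES (0 OR 1))) -> 1
  row 14 [01110]: (((NOT 1 AND NOT 1) XOR (0 AND 0)) OR ((1 OR 0) IMPLIES (1 OR 1))) -> 1
  row 15 [01111]: (((NOT 1 AND NOT 1) XOR (1 AND 0)) OR ((1 OR 1) IMPLIES (1 OR 1))) -> 1
  row 16 [10000]: (((NOT 0 AND NOT 0) XOR (0 AND 1)) OR ((0 OR 0) IMPLIES (0 OR 0))) -> 1
  row 17 [10001]: (((NOT 0 AND NOT 0) XOR (1 AND 1)) OR ((0 OR 1) IMPLIES (0 OR 0))) -> 0
  row 18 [10010]: (((NOT 1 AND NOT 1) XOR (0 AND 1)) OR ((1 OR 0) IMPLIES (1 OR 0))) -> 1
  row 19 [10011]: (((NOT 1 AND NOT 1) XOR (1 AND 1)) OR ((1 OR 1) IMPLIES (1 OR 0))) -> 1
  row 20 [10100]: (((NOT 0 AND NOT 0) XOR (0 AND 1)) OR ((0 OR 0) IMPLIES (0 OR 0))) -> 1
  row 21 [10101]: (((NOT 0 AND NOT 0) XOR (1 AND 1)) OR ((0 OR 1) IMPLIES (0 OR 0))) -> 0
  row 22 [10110]: (((NOT 1 AND NOT 1) XOR (0 AND 1)) OR ((1 OR 0) IMPLIES (1 OR 0))) -> 1
  row 23 [10111]: (((NOT 1 AND NOT 1) XOR (1 AND 1)) OR ((1 OR 1) IMPLIES (1 OR 0))) -> 1
  row 24 [11000]: (((NOT 0 AND NOT 0) XOR (0 AND 1)) OR ((0 OR 0) IMPLIES (0 OR 1))) -> 1
  row 25 [11001]: (((NOT 0 AND NOT 0) XOR (1 AND 1)) OR ((0 OR 1) IMPLIES (0 OR 1))) -> 1
  row 26 [11010]: (((NOT 1 AND NOT 1) XOR (0 AND 1)) OR ((1 OR 0) IMPLIES (1 OR 1))) -> 1
  row 27 [11011]: (((NOT 1 AND NOT 1) XOR (1 AND 1)) OR ((1 OR 1) IMPLIES (1 OR 1))) -> 1
  row 28 [11100]: (((NOT 0 AND NOT 0) XOR (0 AND 1)) OR ((0 OR 0) IMPLIES (0 OR 1))) -> 1
  row 29 [11101]: (((NOT 0 AND NOT 0) XOR (1 AND 1)) OR ((0 OR 1) IMPLIES (0 OR 1))) -> 1
  row 30 [11110]: (((NOT 1 AND NOT 1) XOR (0 AND 1)) OR ((1 OR 0) IMPLIES (1 OR 1))) -> 1
  row 31 [11111]: (((NOT 1 AND NOT 1) XOR (1 AND 1)) OR ((1 OR 1) IMPLIES (1 OR 1))) -> 1
Full result column, 8 rows per line (x1,x2 fixed per line; x3,x4,x5 runs 000..111 left to right):
  rows 0-7 [x1,x2=00]: 11111111  (ones: 8)
  rows 8-15 [x1,x2=01]: 11111111  (ones: 8)
  rows 16-23 [x1,x2=10]: 10111011  (ones: 6)
  rows 24-31 [x1,x2=11]: 11111111  (ones: 8)
Count of 1-rows = 8+8+6+8 = 30

30


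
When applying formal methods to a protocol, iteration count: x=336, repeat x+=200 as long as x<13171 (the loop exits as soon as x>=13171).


Step 1: x goes from 336 toward 13171 by 200; the body runs while x<13171, so iterations = ceil((bound-start)/step)
Step 2: Distance=12835
Step 3: ceil(12835/200)=65

65


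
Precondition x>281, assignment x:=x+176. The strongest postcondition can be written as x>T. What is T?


Formula: sp(P, x:=E) = exists old_x. (x = E[old_x/x]) AND P[old_x/x] (old_x is the value of x before the assignment; eliminate old_x by solving x = E[old_x/x] for old_x)
Step 1: Precondition P: x>281, i.e. old_x > 281
Step 2: Assignment gives x = old_x + 176, so old_x = x - 176
Step 3: Substitute into P: x - 176 > 281
Step 4: Simplify: x > 281+176 = 457

457
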